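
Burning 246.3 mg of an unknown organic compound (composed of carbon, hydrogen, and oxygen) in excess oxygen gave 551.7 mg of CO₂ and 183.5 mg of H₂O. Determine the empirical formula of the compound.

C8H13O3

mol C = 0.5517 g CO₂ ÷ 44.009 g/mol = 0.012536 mol
mol H = 2 × 0.1835 g H₂O ÷ 18.015 g/mol = 0.020372 mol
mass O = 0.2463 − (0.15057 + 0.020535) = 0.075194 g → mol O = 0.075194 ÷ 15.999 = 0.0046999 mol
Divide by the smallest (0.0046999 mol): C 2.667, H 4.335, O 1.000
Multiplying each by 3 gives whole numbers: C 8.00, H 13.00, O 3.00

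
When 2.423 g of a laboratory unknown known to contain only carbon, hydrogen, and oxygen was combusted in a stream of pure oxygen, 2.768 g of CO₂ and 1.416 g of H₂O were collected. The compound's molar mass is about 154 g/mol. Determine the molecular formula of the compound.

mol C = 2.768 g CO₂ ÷ 44.009 g/mol = 0.062896 mol
mol H = 2 × 1.416 g H₂O ÷ 18.015 g/mol = 0.15720 mol
mass O = 2.423 − (0.75545 + 0.15846) = 1.5091 g → mol O = 1.5091 ÷ 15.999 = 0.094324 mol
Divide by the smallest (0.062896 mol): C 1.000, H 2.499, O 1.500
Multiplying each by 2 gives whole numbers: C 2.00, H 5.00, O 3.00
Empirical formula: C2H5O3
Empirical-formula mass = 77.06 g/mol; 154 ÷ 77.06 ≈ 2, so the molecular formula is C4H10O6.

C4H10O6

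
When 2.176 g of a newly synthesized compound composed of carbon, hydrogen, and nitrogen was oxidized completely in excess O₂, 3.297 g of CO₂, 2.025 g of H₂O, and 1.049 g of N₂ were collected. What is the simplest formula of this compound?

mol C = 3.297 g CO₂ ÷ 44.009 g/mol = 0.074916 mol
mol H = 2 × 2.025 g H₂O ÷ 18.015 g/mol = 0.22481 mol
mol N = 2 × 1.049 g N₂ ÷ 28.014 g/mol = 0.074891 mol
Divide by the smallest (0.074891 mol): C 1.000, H 3.002, N 1.000

CH3N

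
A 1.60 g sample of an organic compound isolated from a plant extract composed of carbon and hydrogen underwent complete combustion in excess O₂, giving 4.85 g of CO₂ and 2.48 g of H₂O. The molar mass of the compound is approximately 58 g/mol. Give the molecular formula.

C4H10

mol C = 4.85 g CO₂ ÷ 44.009 g/mol = 0.1102 mol
mol H = 2 × 2.48 g H₂O ÷ 18.015 g/mol = 0.2753 mol
Divide by the smallest (0.1102 mol): C 1.000, H 2.498
Multiplying each by 2 gives whole numbers: C 2.00, H 5.00
Empirical formula: C2H5
Empirical-formula mass = 29.06 g/mol; 58 ÷ 29.06 ≈ 2, so the molecular formula is C4H10.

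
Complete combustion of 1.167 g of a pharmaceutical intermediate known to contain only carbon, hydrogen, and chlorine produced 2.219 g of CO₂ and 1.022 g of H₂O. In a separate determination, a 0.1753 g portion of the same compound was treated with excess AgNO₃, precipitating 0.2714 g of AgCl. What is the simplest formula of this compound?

C4H9Cl

mol C = 2.219 g CO₂ ÷ 44.009 g/mol = 0.050422 mol
mol H = 2 × 1.022 g H₂O ÷ 18.015 g/mol = 0.11346 mol
From the AgCl data: mol Cl per gram of compound = (0.2714 ÷ 143.318) ÷ 0.1753 = 0.010803 mol/g, so in the 1.167 g combustion sample mol Cl = 0.012607 mol
Divide by the smallest (0.012607 mol): C 4.000, H 9.000, Cl 1.000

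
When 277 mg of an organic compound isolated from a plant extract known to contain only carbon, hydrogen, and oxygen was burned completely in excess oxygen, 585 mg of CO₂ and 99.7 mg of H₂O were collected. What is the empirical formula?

C6H5O3

mol C = 0.585 g CO₂ ÷ 44.009 g/mol = 0.01329 mol
mol H = 2 × 0.0997 g H₂O ÷ 18.015 g/mol = 0.01107 mol
mass O = 0.277 − (0.1597 + 0.01116) = 0.1062 g → mol O = 0.1062 ÷ 15.999 = 0.006637 mol
Divide by the smallest (0.006637 mol): C 2.003, H 1.668, O 1.000
Multiplying each by 3 gives whole numbers: C 6.01, H 5.00, O 3.00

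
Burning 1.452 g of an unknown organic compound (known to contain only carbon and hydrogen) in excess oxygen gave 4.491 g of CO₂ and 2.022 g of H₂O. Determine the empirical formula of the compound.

mol C = 4.491 g CO₂ ÷ 44.009 g/mol = 0.10205 mol
mol H = 2 × 2.022 g H₂O ÷ 18.015 g/mol = 0.22448 mol
Divide by the smallest (0.10205 mol): C 1.000, H 2.200
Multiplying each by 5 gives whole numbers: C 5.00, H 11.00

C5H11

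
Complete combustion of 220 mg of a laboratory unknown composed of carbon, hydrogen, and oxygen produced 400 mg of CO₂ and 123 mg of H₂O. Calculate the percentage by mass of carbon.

49.6%

mol C = 0.400 g CO₂ ÷ 44.009 g/mol = 0.009089 mol
mol H = 2 × 0.123 g H₂O ÷ 18.015 g/mol = 0.01366 mol
mass O = 0.220 − (0.1092 + 0.01376) = 0.09707 g → mol O = 0.09707 ÷ 15.999 = 0.006067 mol
mass % C = 0.1092 g ÷ 0.220 g × 100%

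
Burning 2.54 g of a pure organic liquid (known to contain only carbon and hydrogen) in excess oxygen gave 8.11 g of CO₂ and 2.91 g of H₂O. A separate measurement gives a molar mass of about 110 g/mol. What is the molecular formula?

mol C = 8.11 g CO₂ ÷ 44.009 g/mol = 0.1843 mol
mol H = 2 × 2.91 g H₂O ÷ 18.015 g/mol = 0.3231 mol
Divide by the smallest (0.1843 mol): C 1.000, H 1.753
Multiplying each by 4 gives whole numbers: C 4.00, H 7.01
Empirical formula: C4H7
Empirical-formula mass = 55.10 g/mol; 110 ÷ 55.10 ≈ 2, so the molecular formula is C8H14.

C8H14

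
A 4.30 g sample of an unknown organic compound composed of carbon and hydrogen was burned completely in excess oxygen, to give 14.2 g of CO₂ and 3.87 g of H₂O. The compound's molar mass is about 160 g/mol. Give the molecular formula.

mol C = 14.2 g CO₂ ÷ 44.009 g/mol = 0.3227 mol
mol H = 2 × 3.87 g H₂O ÷ 18.015 g/mol = 0.4296 mol
Divide by the smallest (0.3227 mol): C 1.000, H 1.332
Multiplying each by 3 gives whole numbers: C 3.00, H 3.99
Empirical formula: C3H4
Empirical-formula mass = 40.06 g/mol; 160 ÷ 40.06 ≈ 4, so the molecular formula is C12H16.

C12H16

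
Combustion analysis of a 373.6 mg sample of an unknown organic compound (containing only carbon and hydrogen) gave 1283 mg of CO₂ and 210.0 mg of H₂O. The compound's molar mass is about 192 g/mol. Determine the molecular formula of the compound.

C15H12

mol C = 1.283 g CO₂ ÷ 44.009 g/mol = 0.029153 mol
mol H = 2 × 0.2100 g H₂O ÷ 18.015 g/mol = 0.023314 mol
Divide by the smallest (0.023314 mol): C 1.250, H 1.000
Multiplying each by 4 gives whole numbers: C 5.00, H 4.00
Empirical formula: C5H4
Empirical-formula mass = 64.09 g/mol; 192 ÷ 64.09 ≈ 3, so the molecular formula is C15H12.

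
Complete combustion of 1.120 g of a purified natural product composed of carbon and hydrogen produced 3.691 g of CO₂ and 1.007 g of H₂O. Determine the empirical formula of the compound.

mol C = 3.691 g CO₂ ÷ 44.009 g/mol = 0.083869 mol
mol H = 2 × 1.007 g H₂O ÷ 18.015 g/mol = 0.11180 mol
Divide by the smallest (0.083869 mol): C 1.000, H 1.333
Multiplying each by 3 gives whole numbers: C 3.00, H 4.00

C3H4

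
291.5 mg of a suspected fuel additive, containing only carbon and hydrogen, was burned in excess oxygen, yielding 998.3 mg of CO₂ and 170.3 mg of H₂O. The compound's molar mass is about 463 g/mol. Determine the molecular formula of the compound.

mol C = 0.9983 g CO₂ ÷ 44.009 g/mol = 0.022684 mol
mol H = 2 × 0.1703 g H₂O ÷ 18.015 g/mol = 0.018906 mol
Divide by the smallest (0.018906 mol): C 1.200, H 1.000
Multiplying each by 5 gives whole numbers: C 6.00, H 5.00
Empirical formula: C6H5
Empirical-formula mass = 77.11 g/mol; 463 ÷ 77.11 ≈ 6, so the molecular formula is C36H30.

C36H30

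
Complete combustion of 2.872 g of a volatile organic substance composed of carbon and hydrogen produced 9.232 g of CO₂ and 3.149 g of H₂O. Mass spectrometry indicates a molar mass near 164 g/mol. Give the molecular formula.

C12H20

mol C = 9.232 g CO₂ ÷ 44.009 g/mol = 0.20978 mol
mol H = 2 × 3.149 g H₂O ÷ 18.015 g/mol = 0.34960 mol
Divide by the smallest (0.20978 mol): C 1.000, H 1.667
Multiplying each by 3 gives whole numbers: C 3.00, H 5.00
Empirical formula: C3H5
Empirical-formula mass = 41.07 g/mol; 164 ÷ 41.07 ≈ 4, so the molecular formula is C12H20.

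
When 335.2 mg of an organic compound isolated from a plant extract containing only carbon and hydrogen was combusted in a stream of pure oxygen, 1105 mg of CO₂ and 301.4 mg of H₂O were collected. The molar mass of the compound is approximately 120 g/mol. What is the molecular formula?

mol C = 1.105 g CO₂ ÷ 44.009 g/mol = 0.025109 mol
mol H = 2 × 0.3014 g H₂O ÷ 18.015 g/mol = 0.033461 mol
Divide by the smallest (0.025109 mol): C 1.000, H 1.333
Multiplying each by 3 gives whole numbers: C 3.00, H 4.00
Empirical formula: C3H4
Empirical-formula mass = 40.06 g/mol; 120 ÷ 40.06 ≈ 3, so the molecular formula is C9H12.

C9H12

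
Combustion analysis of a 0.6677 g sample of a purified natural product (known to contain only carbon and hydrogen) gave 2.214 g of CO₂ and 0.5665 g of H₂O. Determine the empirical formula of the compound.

mol C = 2.214 g CO₂ ÷ 44.009 g/mol = 0.050308 mol
mol H = 2 × 0.5665 g H₂O ÷ 18.015 g/mol = 0.062892 mol
Divide by the smallest (0.050308 mol): C 1.000, H 1.250
Multiplying each by 4 gives whole numbers: C 4.00, H 5.00

C4H5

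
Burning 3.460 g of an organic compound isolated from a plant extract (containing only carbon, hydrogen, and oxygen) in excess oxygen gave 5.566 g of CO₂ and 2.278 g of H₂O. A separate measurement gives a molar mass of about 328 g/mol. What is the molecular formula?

mol C = 5.566 g CO₂ ÷ 44.009 g/mol = 0.12647 mol
mol H = 2 × 2.278 g H₂O ÷ 18.015 g/mol = 0.25290 mol
mass O = 3.460 − (1.5191 + 0.25492) = 1.6860 g → mol O = 1.6860 ÷ 15.999 = 0.10538 mol
Divide by the smallest (0.10538 mol): C 1.200, H 2.400, O 1.000
Multiplying each by 5 gives whole numbers: C 6.00, H 12.00, O 5.00
Empirical formula: C6H12O5
Empirical-formula mass = 164.16 g/mol; 328 ÷ 164.16 ≈ 2, so the molecular formula is C12H24O10.

C12H24O10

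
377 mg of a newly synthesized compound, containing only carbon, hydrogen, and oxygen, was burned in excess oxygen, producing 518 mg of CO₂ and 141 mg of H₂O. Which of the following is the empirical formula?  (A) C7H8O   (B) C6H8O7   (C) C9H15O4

(B) C6H8O7

mol C = 0.518 g CO₂ ÷ 44.009 g/mol = 0.01177 mol
mol H = 2 × 0.141 g H₂O ÷ 18.015 g/mol = 0.01565 mol
mass O = 0.377 − (0.1414 + 0.01578) = 0.2198 g → mol O = 0.2198 ÷ 15.999 = 0.01374 mol
Divide by the smallest (0.01177 mol): C 1.000, H 1.330, O 1.167
Multiplying each by 6 gives whole numbers: C 6.00, H 7.98, O 7.00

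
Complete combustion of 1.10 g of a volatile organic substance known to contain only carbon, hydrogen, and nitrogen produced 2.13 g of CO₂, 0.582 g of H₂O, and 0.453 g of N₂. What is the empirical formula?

C3H4N2

mol C = 2.13 g CO₂ ÷ 44.009 g/mol = 0.04840 mol
mol H = 2 × 0.582 g H₂O ÷ 18.015 g/mol = 0.06461 mol
mol N = 2 × 0.453 g N₂ ÷ 28.014 g/mol = 0.03234 mol
Divide by the smallest (0.03234 mol): C 1.497, H 1.998, N 1.000
Multiplying each by 2 gives whole numbers: C 2.99, H 4.00, N 2.00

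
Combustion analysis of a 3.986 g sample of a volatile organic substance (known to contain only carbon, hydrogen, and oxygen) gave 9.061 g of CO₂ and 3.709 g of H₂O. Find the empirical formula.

mol C = 9.061 g CO₂ ÷ 44.009 g/mol = 0.20589 mol
mol H = 2 × 3.709 g H₂O ÷ 18.015 g/mol = 0.41177 mol
mass O = 3.986 − (2.4729 + 0.41506) = 1.0980 g → mol O = 1.0980 ÷ 15.999 = 0.068629 mol
Divide by the smallest (0.068629 mol): C 3.000, H 6.000, O 1.000

C3H6O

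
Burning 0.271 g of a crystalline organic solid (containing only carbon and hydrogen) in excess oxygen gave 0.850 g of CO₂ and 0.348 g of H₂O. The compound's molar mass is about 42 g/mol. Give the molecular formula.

mol C = 0.850 g CO₂ ÷ 44.009 g/mol = 0.01931 mol
mol H = 2 × 0.348 g H₂O ÷ 18.015 g/mol = 0.03863 mol
Divide by the smallest (0.01931 mol): C 1.000, H 2.000
Empirical formula: CH2
Empirical-formula mass = 14.03 g/mol; 42 ÷ 14.03 ≈ 3, so the molecular formula is C3H6.

C3H6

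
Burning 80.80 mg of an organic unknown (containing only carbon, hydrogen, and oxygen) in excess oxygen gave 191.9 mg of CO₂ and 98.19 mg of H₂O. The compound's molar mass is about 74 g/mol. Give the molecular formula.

C4H10O

mol C = 0.1919 g CO₂ ÷ 44.009 g/mol = 0.0043605 mol
mol H = 2 × 0.09819 g H₂O ÷ 18.015 g/mol = 0.010901 mol
mass O = 0.08080 − (0.052374 + 0.010988) = 0.017438 g → mol O = 0.017438 ÷ 15.999 = 0.0010900 mol
Divide by the smallest (0.0010900 mol): C 4.001, H 10.001, O 1.000
Empirical formula: C4H10O
Empirical-formula mass = 74.12 g/mol; 74 ÷ 74.12 ≈ 1, so the molecular formula is C4H10O.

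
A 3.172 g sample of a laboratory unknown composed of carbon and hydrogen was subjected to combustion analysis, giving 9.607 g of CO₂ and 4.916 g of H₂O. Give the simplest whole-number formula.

C2H5

mol C = 9.607 g CO₂ ÷ 44.009 g/mol = 0.21830 mol
mol H = 2 × 4.916 g H₂O ÷ 18.015 g/mol = 0.54577 mol
Divide by the smallest (0.21830 mol): C 1.000, H 2.500
Multiplying each by 2 gives whole numbers: C 2.00, H 5.00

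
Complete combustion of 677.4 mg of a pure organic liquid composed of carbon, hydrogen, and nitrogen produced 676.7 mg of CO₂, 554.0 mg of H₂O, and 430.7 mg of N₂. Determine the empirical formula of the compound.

CH4N2

mol C = 0.6767 g CO₂ ÷ 44.009 g/mol = 0.015376 mol
mol H = 2 × 0.5540 g H₂O ÷ 18.015 g/mol = 0.061504 mol
mol N = 2 × 0.4307 g N₂ ÷ 28.014 g/mol = 0.030749 mol
Divide by the smallest (0.015376 mol): C 1.000, H 4.000, N 2.000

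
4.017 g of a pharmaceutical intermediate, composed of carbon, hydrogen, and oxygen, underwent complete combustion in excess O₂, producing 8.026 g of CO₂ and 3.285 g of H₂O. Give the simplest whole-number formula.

C2H4O

mol C = 8.026 g CO₂ ÷ 44.009 g/mol = 0.18237 mol
mol H = 2 × 3.285 g H₂O ÷ 18.015 g/mol = 0.36470 mol
mass O = 4.017 − (2.1905 + 0.36761) = 1.4589 g → mol O = 1.4589 ÷ 15.999 = 0.091188 mol
Divide by the smallest (0.091188 mol): C 2.000, H 3.999, O 1.000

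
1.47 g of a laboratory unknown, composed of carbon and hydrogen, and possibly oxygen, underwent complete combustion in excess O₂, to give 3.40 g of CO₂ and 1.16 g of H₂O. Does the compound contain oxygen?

mol C = 3.40 g CO₂ ÷ 44.009 g/mol = 0.07726 mol
mol H = 2 × 1.16 g H₂O ÷ 18.015 g/mol = 0.1288 mol
C and H account for only 1.058 g of the 1.47 g sample; the remaining 0.4123 g must be oxygen.

yes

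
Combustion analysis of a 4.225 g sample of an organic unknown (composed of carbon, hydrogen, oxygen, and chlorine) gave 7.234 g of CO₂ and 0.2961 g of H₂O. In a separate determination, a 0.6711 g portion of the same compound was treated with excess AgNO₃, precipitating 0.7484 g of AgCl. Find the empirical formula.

mol C = 7.234 g CO₂ ÷ 44.009 g/mol = 0.16438 mol
mol H = 2 × 0.2961 g H₂O ÷ 18.015 g/mol = 0.032873 mol
From the AgCl data: mol Cl per gram of compound = (0.7484 ÷ 143.318) ÷ 0.6711 = 0.0077812 mol/g, so in the 4.225 g combustion sample mol Cl = 0.032876 mol
mass O = 4.225 − (1.9743 + 0.033136 + 1.1654) = 1.0521 g → mol O = 1.0521 ÷ 15.999 = 0.065761 mol
Divide by the smallest (0.032873 mol): C 5.000, H 1.000, Cl 1.000, O 2.000

C5HClO2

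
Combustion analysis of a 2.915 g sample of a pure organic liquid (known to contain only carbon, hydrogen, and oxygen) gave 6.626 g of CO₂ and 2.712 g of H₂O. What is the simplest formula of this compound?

C3H6O

mol C = 6.626 g CO₂ ÷ 44.009 g/mol = 0.15056 mol
mol H = 2 × 2.712 g H₂O ÷ 18.015 g/mol = 0.30108 mol
mass O = 2.915 − (1.8084 + 0.30349) = 0.80313 g → mol O = 0.80313 ÷ 15.999 = 0.050199 mol
Divide by the smallest (0.050199 mol): C 2.999, H 5.998, O 1.000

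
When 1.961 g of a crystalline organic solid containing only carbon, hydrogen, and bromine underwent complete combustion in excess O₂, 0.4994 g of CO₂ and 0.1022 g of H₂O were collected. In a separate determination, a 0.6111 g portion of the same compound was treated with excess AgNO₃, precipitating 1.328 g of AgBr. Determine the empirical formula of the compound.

CHBr2

mol C = 0.4994 g CO₂ ÷ 44.009 g/mol = 0.011348 mol
mol H = 2 × 0.1022 g H₂O ÷ 18.015 g/mol = 0.011346 mol
From the AgBr data: mol Br per gram of compound = (1.328 ÷ 187.772) ÷ 0.6111 = 0.011573 mol/g, so in the 1.961 g combustion sample mol Br = 0.022695 mol
Divide by the smallest (0.011346 mol): C 1.000, H 1.000, Br 2.000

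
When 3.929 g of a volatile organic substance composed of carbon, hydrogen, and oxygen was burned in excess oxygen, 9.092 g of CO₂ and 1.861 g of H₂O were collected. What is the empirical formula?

C8H8O3

mol C = 9.092 g CO₂ ÷ 44.009 g/mol = 0.20659 mol
mol H = 2 × 1.861 g H₂O ÷ 18.015 g/mol = 0.20661 mol
mass O = 3.929 − (2.4814 + 0.20826) = 1.2393 g → mol O = 1.2393 ÷ 15.999 = 0.077464 mol
Divide by the smallest (0.077464 mol): C 2.667, H 2.667, O 1.000
Multiplying each by 3 gives whole numbers: C 8.00, H 8.00, O 3.00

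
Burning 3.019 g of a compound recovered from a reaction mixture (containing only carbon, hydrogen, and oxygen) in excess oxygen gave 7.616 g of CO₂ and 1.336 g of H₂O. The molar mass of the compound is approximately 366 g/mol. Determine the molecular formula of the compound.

mol C = 7.616 g CO₂ ÷ 44.009 g/mol = 0.17306 mol
mol H = 2 × 1.336 g H₂O ÷ 18.015 g/mol = 0.14832 mol
mass O = 3.019 − (2.0786 + 0.14951) = 0.79092 g → mol O = 0.79092 ÷ 15.999 = 0.049436 mol
Divide by the smallest (0.049436 mol): C 3.501, H 3.000, O 1.000
Multiplying each by 2 gives whole numbers: C 7.00, H 6.00, O 2.00
Empirical formula: C7H6O2
Empirical-formula mass = 122.12 g/mol; 366 ÷ 122.12 ≈ 3, so the molecular formula is C21H18O6.

C21H18O6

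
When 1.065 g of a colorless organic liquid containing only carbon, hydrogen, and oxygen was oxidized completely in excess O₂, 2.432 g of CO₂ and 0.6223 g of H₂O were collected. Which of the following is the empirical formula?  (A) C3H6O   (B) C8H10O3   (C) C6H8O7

mol C = 2.432 g CO₂ ÷ 44.009 g/mol = 0.055261 mol
mol H = 2 × 0.6223 g H₂O ÷ 18.015 g/mol = 0.069087 mol
mass O = 1.065 − (0.66374 + 0.069640) = 0.33162 g → mol O = 0.33162 ÷ 15.999 = 0.020727 mol
Divide by the smallest (0.020727 mol): C 2.666, H 3.333, O 1.000
Multiplying each by 3 gives whole numbers: C 8.00, H 10.00, O 3.00

(B) C8H10O3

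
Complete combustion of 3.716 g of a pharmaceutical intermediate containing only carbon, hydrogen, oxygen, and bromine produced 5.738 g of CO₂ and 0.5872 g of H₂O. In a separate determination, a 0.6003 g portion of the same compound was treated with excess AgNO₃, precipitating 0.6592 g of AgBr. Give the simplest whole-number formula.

mol C = 5.738 g CO₂ ÷ 44.009 g/mol = 0.13038 mol
mol H = 2 × 0.5872 g H₂O ÷ 18.015 g/mol = 0.065190 mol
From the AgBr data: mol Br per gram of compound = (0.6592 ÷ 187.772) ÷ 0.6003 = 0.0058481 mol/g, so in the 3.716 g combustion sample mol Br = 0.021732 mol
mass O = 3.716 − (1.5660 + 0.065712 + 1.7364) = 0.34782 g → mol O = 0.34782 ÷ 15.999 = 0.021740 mol
Divide by the smallest (0.021732 mol): C 6.000, H 3.000, Br 1.000, O 1.000

C6H3BrO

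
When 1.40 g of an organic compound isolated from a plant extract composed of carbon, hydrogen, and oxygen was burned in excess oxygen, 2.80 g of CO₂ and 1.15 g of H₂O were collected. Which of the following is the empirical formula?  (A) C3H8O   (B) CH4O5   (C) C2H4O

mol C = 2.80 g CO₂ ÷ 44.009 g/mol = 0.06362 mol
mol H = 2 × 1.15 g H₂O ÷ 18.015 g/mol = 0.1277 mol
mass O = 1.40 − (0.7642 + 0.1287) = 0.5071 g → mol O = 0.5071 ÷ 15.999 = 0.03170 mol
Divide by the smallest (0.03170 mol): C 2.007, H 4.028, O 1.000

(C) C2H4O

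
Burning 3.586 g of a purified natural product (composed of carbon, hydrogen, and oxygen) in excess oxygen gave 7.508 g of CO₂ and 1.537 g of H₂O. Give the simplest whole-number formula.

C2H2O

mol C = 7.508 g CO₂ ÷ 44.009 g/mol = 0.17060 mol
mol H = 2 × 1.537 g H₂O ÷ 18.015 g/mol = 0.17064 mol
mass O = 3.586 − (2.0491 + 0.17200) = 1.3649 g → mol O = 1.3649 ÷ 15.999 = 0.085312 mol
Divide by the smallest (0.085312 mol): C 2.000, H 2.000, O 1.000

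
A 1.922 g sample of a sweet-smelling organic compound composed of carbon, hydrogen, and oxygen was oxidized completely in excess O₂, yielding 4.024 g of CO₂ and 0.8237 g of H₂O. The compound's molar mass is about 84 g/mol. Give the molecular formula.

C4H4O2

mol C = 4.024 g CO₂ ÷ 44.009 g/mol = 0.091436 mol
mol H = 2 × 0.8237 g H₂O ÷ 18.015 g/mol = 0.091446 mol
mass O = 1.922 − (1.0982 + 0.092178) = 0.73159 g → mol O = 0.73159 ÷ 15.999 = 0.045727 mol
Divide by the smallest (0.045727 mol): C 2.000, H 2.000, O 1.000
Empirical formula: C2H2O
Empirical-formula mass = 42.04 g/mol; 84 ÷ 42.04 ≈ 2, so the molecular formula is C4H4O2.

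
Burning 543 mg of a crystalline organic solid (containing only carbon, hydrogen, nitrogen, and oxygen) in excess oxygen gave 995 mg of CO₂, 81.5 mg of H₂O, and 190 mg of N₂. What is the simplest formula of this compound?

C5H2N3O

mol C = 0.995 g CO₂ ÷ 44.009 g/mol = 0.02261 mol
mol H = 2 × 0.0815 g H₂O ÷ 18.015 g/mol = 0.009048 mol
mol N = 2 × 0.190 g N₂ ÷ 28.014 g/mol = 0.01356 mol
mass O = 0.543 − (0.2716 + 0.009120 + 0.1900) = 0.07232 g → mol O = 0.07232 ÷ 15.999 = 0.004520 mol
Divide by the smallest (0.004520 mol): C 5.001, H 2.002, N 3.001, O 1.000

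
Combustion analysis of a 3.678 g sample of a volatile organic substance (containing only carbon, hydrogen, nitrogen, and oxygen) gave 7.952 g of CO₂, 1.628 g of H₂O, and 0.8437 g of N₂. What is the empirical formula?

C6H6N2O

mol C = 7.952 g CO₂ ÷ 44.009 g/mol = 0.18069 mol
mol H = 2 × 1.628 g H₂O ÷ 18.015 g/mol = 0.18074 mol
mol N = 2 × 0.8437 g N₂ ÷ 28.014 g/mol = 0.060234 mol
mass O = 3.678 − (2.1703 + 0.18218 + 0.84370) = 0.48184 g → mol O = 0.48184 ÷ 15.999 = 0.030117 mol
Divide by the smallest (0.030117 mol): C 6.000, H 6.001, N 2.000, O 1.000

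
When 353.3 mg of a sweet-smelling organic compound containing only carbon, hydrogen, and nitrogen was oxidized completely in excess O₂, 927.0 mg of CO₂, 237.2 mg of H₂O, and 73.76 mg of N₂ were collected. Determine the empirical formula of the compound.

C4H5N

mol C = 0.9270 g CO₂ ÷ 44.009 g/mol = 0.021064 mol
mol H = 2 × 0.2372 g H₂O ÷ 18.015 g/mol = 0.026334 mol
mol N = 2 × 0.07376 g N₂ ÷ 28.014 g/mol = 0.0052659 mol
Divide by the smallest (0.0052659 mol): C 4.000, H 5.001, N 1.000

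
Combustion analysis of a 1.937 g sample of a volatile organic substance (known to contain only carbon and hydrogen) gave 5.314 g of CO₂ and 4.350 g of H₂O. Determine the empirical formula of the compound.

CH4

mol C = 5.314 g CO₂ ÷ 44.009 g/mol = 0.12075 mol
mol H = 2 × 4.350 g H₂O ÷ 18.015 g/mol = 0.48293 mol
Divide by the smallest (0.12075 mol): C 1.000, H 3.999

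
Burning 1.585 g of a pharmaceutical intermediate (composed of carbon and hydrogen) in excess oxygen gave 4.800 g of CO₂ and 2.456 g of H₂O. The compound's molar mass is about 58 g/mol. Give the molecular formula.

mol C = 4.800 g CO₂ ÷ 44.009 g/mol = 0.10907 mol
mol H = 2 × 2.456 g H₂O ÷ 18.015 g/mol = 0.27266 mol
Divide by the smallest (0.10907 mol): C 1.000, H 2.500
Multiplying each by 2 gives whole numbers: C 2.00, H 5.00
Empirical formula: C2H5
Empirical-formula mass = 29.06 g/mol; 58 ÷ 29.06 ≈ 2, so the molecular formula is C4H10.

C4H10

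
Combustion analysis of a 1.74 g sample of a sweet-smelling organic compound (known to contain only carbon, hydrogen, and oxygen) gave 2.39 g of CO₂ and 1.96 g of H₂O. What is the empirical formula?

mol C = 2.39 g CO₂ ÷ 44.009 g/mol = 0.05431 mol
mol H = 2 × 1.96 g H₂O ÷ 18.015 g/mol = 0.2176 mol
mass O = 1.74 − (0.6523 + 0.2193) = 0.8684 g → mol O = 0.8684 ÷ 15.999 = 0.05428 mol
Divide by the smallest (0.05428 mol): C 1.001, H 4.009, O 1.000

CH4O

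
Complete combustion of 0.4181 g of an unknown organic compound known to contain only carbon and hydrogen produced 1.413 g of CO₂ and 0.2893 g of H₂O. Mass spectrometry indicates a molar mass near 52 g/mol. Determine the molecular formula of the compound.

C4H4

mol C = 1.413 g CO₂ ÷ 44.009 g/mol = 0.032107 mol
mol H = 2 × 0.2893 g H₂O ÷ 18.015 g/mol = 0.032118 mol
Divide by the smallest (0.032107 mol): C 1.000, H 1.000
Empirical formula: CH
Empirical-formula mass = 13.02 g/mol; 52 ÷ 13.02 ≈ 4, so the molecular formula is C4H4.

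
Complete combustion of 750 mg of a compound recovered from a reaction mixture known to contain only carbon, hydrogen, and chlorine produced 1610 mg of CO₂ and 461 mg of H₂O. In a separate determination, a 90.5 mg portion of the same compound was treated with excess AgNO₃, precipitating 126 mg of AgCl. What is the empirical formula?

C5H7Cl

mol C = 1.61 g CO₂ ÷ 44.009 g/mol = 0.03658 mol
mol H = 2 × 0.461 g H₂O ÷ 18.015 g/mol = 0.05118 mol
From the AgCl data: mol Cl per gram of compound = (0.126 ÷ 143.318) ÷ 0.0905 = 0.009715 mol/g, so in the 0.750 g combustion sample mol Cl = 0.007286 mol
Divide by the smallest (0.007286 mol): C 5.021, H 7.024, Cl 1.000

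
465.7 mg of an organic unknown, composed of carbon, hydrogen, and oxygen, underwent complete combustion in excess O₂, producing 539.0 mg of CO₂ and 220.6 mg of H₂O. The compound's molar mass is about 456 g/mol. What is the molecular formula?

C12H24O18

mol C = 0.5390 g CO₂ ÷ 44.009 g/mol = 0.012247 mol
mol H = 2 × 0.2206 g H₂O ÷ 18.015 g/mol = 0.024491 mol
mass O = 0.4657 − (0.14710 + 0.024687) = 0.29391 g → mol O = 0.29391 ÷ 15.999 = 0.018370 mol
Divide by the smallest (0.012247 mol): C 1.000, H 2.000, O 1.500
Multiplying each by 2 gives whole numbers: C 2.00, H 4.00, O 3.00
Empirical formula: C2H4O3
Empirical-formula mass = 76.05 g/mol; 456 ÷ 76.05 ≈ 6, so the molecular formula is C12H24O18.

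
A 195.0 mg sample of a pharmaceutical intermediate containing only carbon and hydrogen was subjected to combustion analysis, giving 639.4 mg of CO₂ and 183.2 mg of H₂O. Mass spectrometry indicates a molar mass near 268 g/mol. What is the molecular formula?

mol C = 0.6394 g CO₂ ÷ 44.009 g/mol = 0.014529 mol
mol H = 2 × 0.1832 g H₂O ÷ 18.015 g/mol = 0.020339 mol
Divide by the smallest (0.014529 mol): C 1.000, H 1.400
Multiplying each by 5 gives whole numbers: C 5.00, H 7.00
Empirical formula: C5H7
Empirical-formula mass = 67.11 g/mol; 268 ÷ 67.11 ≈ 4, so the molecular formula is C20H28.

C20H28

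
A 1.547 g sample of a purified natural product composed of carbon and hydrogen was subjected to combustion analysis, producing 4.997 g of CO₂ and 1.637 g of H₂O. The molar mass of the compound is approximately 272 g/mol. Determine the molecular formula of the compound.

mol C = 4.997 g CO₂ ÷ 44.009 g/mol = 0.11354 mol
mol H = 2 × 1.637 g H₂O ÷ 18.015 g/mol = 0.18174 mol
Divide by the smallest (0.11354 mol): C 1.000, H 1.601
Multiplying each by 5 gives whole numbers: C 5.00, H 8.00
Empirical formula: C5H8
Empirical-formula mass = 68.12 g/mol; 272 ÷ 68.12 ≈ 4, so the molecular formula is C20H32.

C20H32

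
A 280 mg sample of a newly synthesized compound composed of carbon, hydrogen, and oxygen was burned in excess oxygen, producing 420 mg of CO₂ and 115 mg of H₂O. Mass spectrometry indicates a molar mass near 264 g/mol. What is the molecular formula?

C9H12O9

mol C = 0.420 g CO₂ ÷ 44.009 g/mol = 0.009544 mol
mol H = 2 × 0.115 g H₂O ÷ 18.015 g/mol = 0.01277 mol
mass O = 0.280 − (0.1146 + 0.01287) = 0.1525 g → mol O = 0.1525 ÷ 15.999 = 0.009532 mol
Divide by the smallest (0.009532 mol): C 1.001, H 1.339, O 1.000
Multiplying each by 3 gives whole numbers: C 3.00, H 4.02, O 3.00
Empirical formula: C3H4O3
Empirical-formula mass = 88.06 g/mol; 264 ÷ 88.06 ≈ 3, so the molecular formula is C9H12O9.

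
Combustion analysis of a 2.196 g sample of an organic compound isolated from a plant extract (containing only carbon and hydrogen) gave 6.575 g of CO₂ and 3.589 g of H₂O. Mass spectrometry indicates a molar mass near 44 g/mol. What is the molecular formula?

C3H8

mol C = 6.575 g CO₂ ÷ 44.009 g/mol = 0.14940 mol
mol H = 2 × 3.589 g H₂O ÷ 18.015 g/mol = 0.39845 mol
Divide by the smallest (0.14940 mol): C 1.000, H 2.667
Multiplying each by 3 gives whole numbers: C 3.00, H 8.00
Empirical formula: C3H8
Empirical-formula mass = 44.10 g/mol; 44 ÷ 44.10 ≈ 1, so the molecular formula is C3H8.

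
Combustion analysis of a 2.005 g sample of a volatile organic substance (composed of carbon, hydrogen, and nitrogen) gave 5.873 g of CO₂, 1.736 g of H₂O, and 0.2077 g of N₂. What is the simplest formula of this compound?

C9H13N

mol C = 5.873 g CO₂ ÷ 44.009 g/mol = 0.13345 mol
mol H = 2 × 1.736 g H₂O ÷ 18.015 g/mol = 0.19273 mol
mol N = 2 × 0.2077 g N₂ ÷ 28.014 g/mol = 0.014828 mol
Divide by the smallest (0.014828 mol): C 9.000, H 12.997, N 1.000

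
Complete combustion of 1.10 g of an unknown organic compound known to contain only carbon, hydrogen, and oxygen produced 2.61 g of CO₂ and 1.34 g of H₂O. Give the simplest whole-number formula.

C4H10O

mol C = 2.61 g CO₂ ÷ 44.009 g/mol = 0.05931 mol
mol H = 2 × 1.34 g H₂O ÷ 18.015 g/mol = 0.1488 mol
mass O = 1.10 − (0.7123 + 0.1500) = 0.2377 g → mol O = 0.2377 ÷ 15.999 = 0.01486 mol
Divide by the smallest (0.01486 mol): C 3.991, H 10.012, O 1.000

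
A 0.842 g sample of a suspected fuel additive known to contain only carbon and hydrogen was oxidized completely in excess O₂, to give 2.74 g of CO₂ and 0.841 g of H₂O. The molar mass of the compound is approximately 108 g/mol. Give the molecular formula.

C8H12

mol C = 2.74 g CO₂ ÷ 44.009 g/mol = 0.06226 mol
mol H = 2 × 0.841 g H₂O ÷ 18.015 g/mol = 0.09337 mol
Divide by the smallest (0.06226 mol): C 1.000, H 1.500
Multiplying each by 2 gives whole numbers: C 2.00, H 3.00
Empirical formula: C2H3
Empirical-formula mass = 27.05 g/mol; 108 ÷ 27.05 ≈ 4, so the molecular formula is C8H12.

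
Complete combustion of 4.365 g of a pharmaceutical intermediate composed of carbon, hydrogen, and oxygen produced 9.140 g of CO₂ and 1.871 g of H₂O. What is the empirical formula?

mol C = 9.140 g CO₂ ÷ 44.009 g/mol = 0.20768 mol
mol H = 2 × 1.871 g H₂O ÷ 18.015 g/mol = 0.20772 mol
mass O = 4.365 − (2.4945 + 0.20938) = 1.6611 g → mol O = 1.6611 ÷ 15.999 = 0.10383 mol
Divide by the smallest (0.10383 mol): C 2.000, H 2.001, O 1.000

C2H2O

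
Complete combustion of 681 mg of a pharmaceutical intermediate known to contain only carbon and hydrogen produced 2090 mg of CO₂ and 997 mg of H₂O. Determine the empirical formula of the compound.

C3H7

mol C = 2.09 g CO₂ ÷ 44.009 g/mol = 0.04749 mol
mol H = 2 × 0.997 g H₂O ÷ 18.015 g/mol = 0.1107 mol
Divide by the smallest (0.04749 mol): C 1.000, H 2.331
Multiplying each by 3 gives whole numbers: C 3.00, H 6.99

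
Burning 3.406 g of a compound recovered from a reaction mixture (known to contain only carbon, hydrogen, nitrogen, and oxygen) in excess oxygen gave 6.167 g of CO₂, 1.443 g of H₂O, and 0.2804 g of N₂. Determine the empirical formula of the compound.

C7H8NO4

mol C = 6.167 g CO₂ ÷ 44.009 g/mol = 0.14013 mol
mol H = 2 × 1.443 g H₂O ÷ 18.015 g/mol = 0.16020 mol
mol N = 2 × 0.2804 g N₂ ÷ 28.014 g/mol = 0.020019 mol
mass O = 3.406 − (1.6831 + 0.16148 + 0.28040) = 1.2810 g → mol O = 1.2810 ÷ 15.999 = 0.080068 mol
Divide by the smallest (0.020019 mol): C 7.000, H 8.003, N 1.000, O 4.000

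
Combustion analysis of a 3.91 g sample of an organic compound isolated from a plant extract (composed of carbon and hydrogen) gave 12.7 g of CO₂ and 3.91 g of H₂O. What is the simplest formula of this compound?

C2H3

mol C = 12.7 g CO₂ ÷ 44.009 g/mol = 0.2886 mol
mol H = 2 × 3.91 g H₂O ÷ 18.015 g/mol = 0.4341 mol
Divide by the smallest (0.2886 mol): C 1.000, H 1.504
Multiplying each by 2 gives whole numbers: C 2.00, H 3.01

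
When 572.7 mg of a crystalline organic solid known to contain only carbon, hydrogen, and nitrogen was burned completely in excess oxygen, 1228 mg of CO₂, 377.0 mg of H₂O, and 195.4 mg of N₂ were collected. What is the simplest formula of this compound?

mol C = 1.228 g CO₂ ÷ 44.009 g/mol = 0.027903 mol
mol H = 2 × 0.3770 g H₂O ÷ 18.015 g/mol = 0.041854 mol
mol N = 2 × 0.1954 g N₂ ÷ 28.014 g/mol = 0.013950 mol
Divide by the smallest (0.013950 mol): C 2.000, H 3.000, N 1.000

C2H3N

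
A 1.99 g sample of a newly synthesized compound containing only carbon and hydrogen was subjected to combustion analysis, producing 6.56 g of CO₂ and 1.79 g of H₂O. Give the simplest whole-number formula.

mol C = 6.56 g CO₂ ÷ 44.009 g/mol = 0.1491 mol
mol H = 2 × 1.79 g H₂O ÷ 18.015 g/mol = 0.1987 mol
Divide by the smallest (0.1491 mol): C 1.000, H 1.333
Multiplying each by 3 gives whole numbers: C 3.00, H 4.00

C3H4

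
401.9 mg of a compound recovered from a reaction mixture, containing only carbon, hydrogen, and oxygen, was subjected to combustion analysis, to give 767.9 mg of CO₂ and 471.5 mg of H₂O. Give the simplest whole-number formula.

mol C = 0.7679 g CO₂ ÷ 44.009 g/mol = 0.017449 mol
mol H = 2 × 0.4715 g H₂O ÷ 18.015 g/mol = 0.052345 mol
mass O = 0.4019 − (0.20958 + 0.052764) = 0.13956 g → mol O = 0.13956 ÷ 15.999 = 0.0087230 mol
Divide by the smallest (0.0087230 mol): C 2.000, H 6.001, O 1.000

C2H6O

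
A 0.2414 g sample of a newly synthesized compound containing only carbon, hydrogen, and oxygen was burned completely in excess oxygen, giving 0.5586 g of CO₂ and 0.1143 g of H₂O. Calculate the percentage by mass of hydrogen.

5.30%

mol C = 0.5586 g CO₂ ÷ 44.009 g/mol = 0.012693 mol
mol H = 2 × 0.1143 g H₂O ÷ 18.015 g/mol = 0.012689 mol
mass O = 0.2414 − (0.15245 + 0.012791) = 0.076155 g → mol O = 0.076155 ÷ 15.999 = 0.0047600 mol
mass % H = 0.012791 g ÷ 0.2414 g × 100%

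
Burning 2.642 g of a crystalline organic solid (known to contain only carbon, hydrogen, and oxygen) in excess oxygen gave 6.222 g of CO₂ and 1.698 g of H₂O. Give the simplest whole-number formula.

mol C = 6.222 g CO₂ ÷ 44.009 g/mol = 0.14138 mol
mol H = 2 × 1.698 g H₂O ÷ 18.015 g/mol = 0.18851 mol
mass O = 2.642 − (1.6981 + 0.19002) = 0.75387 g → mol O = 0.75387 ÷ 15.999 = 0.047120 mol
Divide by the smallest (0.047120 mol): C 3.000, H 4.001, O 1.000

C3H4O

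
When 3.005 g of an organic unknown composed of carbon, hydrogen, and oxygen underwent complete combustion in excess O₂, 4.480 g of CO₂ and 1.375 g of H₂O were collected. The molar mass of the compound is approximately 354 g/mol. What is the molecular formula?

C12H18O12

mol C = 4.480 g CO₂ ÷ 44.009 g/mol = 0.10180 mol
mol H = 2 × 1.375 g H₂O ÷ 18.015 g/mol = 0.15265 mol
mass O = 3.005 − (1.2227 + 0.15387) = 1.6284 g → mol O = 1.6284 ÷ 15.999 = 0.10178 mol
Divide by the smallest (0.10178 mol): C 1.000, H 1.500, O 1.000
Multiplying each by 2 gives whole numbers: C 2.00, H 3.00, O 2.00
Empirical formula: C2H3O2
Empirical-formula mass = 59.04 g/mol; 354 ÷ 59.04 ≈ 6, so the molecular formula is C12H18O12.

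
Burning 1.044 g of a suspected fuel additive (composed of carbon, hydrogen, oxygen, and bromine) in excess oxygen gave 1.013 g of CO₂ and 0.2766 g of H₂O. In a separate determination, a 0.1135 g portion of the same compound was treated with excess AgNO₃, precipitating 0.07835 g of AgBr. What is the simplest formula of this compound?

C6H8BrO7

mol C = 1.013 g CO₂ ÷ 44.009 g/mol = 0.023018 mol
mol H = 2 × 0.2766 g H₂O ÷ 18.015 g/mol = 0.030708 mol
From the AgBr data: mol Br per gram of compound = (0.07835 ÷ 187.772) ÷ 0.1135 = 0.0036763 mol/g, so in the 1.044 g combustion sample mol Br = 0.0038381 mol
mass O = 1.044 − (0.27647 + 0.030953 + 0.30668) = 0.42990 g → mol O = 0.42990 ÷ 15.999 = 0.026870 mol
Divide by the smallest (0.0038381 mol): C 5.997, H 8.001, Br 1.000, O 7.001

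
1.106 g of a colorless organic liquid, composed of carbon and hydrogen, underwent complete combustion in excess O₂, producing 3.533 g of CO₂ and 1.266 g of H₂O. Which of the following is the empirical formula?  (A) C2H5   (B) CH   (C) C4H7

mol C = 3.533 g CO₂ ÷ 44.009 g/mol = 0.080279 mol
mol H = 2 × 1.266 g H₂O ÷ 18.015 g/mol = 0.14055 mol
Divide by the smallest (0.080279 mol): C 1.000, H 1.751
Multiplying each by 4 gives whole numbers: C 4.00, H 7.00

(C) C4H7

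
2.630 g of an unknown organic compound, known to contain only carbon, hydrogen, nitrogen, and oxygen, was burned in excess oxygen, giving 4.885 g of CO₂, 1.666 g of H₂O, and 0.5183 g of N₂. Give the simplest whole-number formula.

mol C = 4.885 g CO₂ ÷ 44.009 g/mol = 0.11100 mol
mol H = 2 × 1.666 g H₂O ÷ 18.015 g/mol = 0.18496 mol
mol N = 2 × 0.5183 g N₂ ÷ 28.014 g/mol = 0.037003 mol
mass O = 2.630 − (1.3332 + 0.18644 + 0.51830) = 0.59204 g → mol O = 0.59204 ÷ 15.999 = 0.037005 mol
Divide by the smallest (0.037003 mol): C 3.000, H 4.998, N 1.000, O 1.000

C3H5NO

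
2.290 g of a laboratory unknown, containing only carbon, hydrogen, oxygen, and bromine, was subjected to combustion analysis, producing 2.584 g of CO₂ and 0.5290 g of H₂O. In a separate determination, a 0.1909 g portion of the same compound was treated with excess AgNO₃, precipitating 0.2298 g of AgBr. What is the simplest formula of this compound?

mol C = 2.584 g CO₂ ÷ 44.009 g/mol = 0.058715 mol
mol H = 2 × 0.5290 g H₂O ÷ 18.015 g/mol = 0.058729 mol
From the AgBr data: mol Br per gram of compound = (0.2298 ÷ 187.772) ÷ 0.1909 = 0.0064108 mol/g, so in the 2.290 g combustion sample mol Br = 0.014681 mol
mass O = 2.290 − (0.70523 + 0.059199 + 1.1731) = 0.35252 g → mol O = 0.35252 ÷ 15.999 = 0.022034 mol
Divide by the smallest (0.014681 mol): C 3.999, H 4.000, Br 1.000, O 1.501
Multiplying each by 2 gives whole numbers: C 8.00, H 8.00, Br 2.00, O 3.00

C8H8Br2O3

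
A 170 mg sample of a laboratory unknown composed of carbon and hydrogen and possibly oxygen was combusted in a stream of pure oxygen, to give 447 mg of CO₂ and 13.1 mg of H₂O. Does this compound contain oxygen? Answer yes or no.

yes

mol C = 0.447 g CO₂ ÷ 44.009 g/mol = 0.01016 mol
mol H = 2 × 0.0131 g H₂O ÷ 18.015 g/mol = 0.001454 mol
C and H account for only 0.1235 g of the 0.170 g sample; the remaining 0.04654 g must be oxygen.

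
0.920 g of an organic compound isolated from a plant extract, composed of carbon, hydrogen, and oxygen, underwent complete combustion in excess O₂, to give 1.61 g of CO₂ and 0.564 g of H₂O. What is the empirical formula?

mol C = 1.61 g CO₂ ÷ 44.009 g/mol = 0.03658 mol
mol H = 2 × 0.564 g H₂O ÷ 18.015 g/mol = 0.06261 mol
mass O = 0.920 − (0.4394 + 0.06312) = 0.4175 g → mol O = 0.4175 ÷ 15.999 = 0.02609 mol
Divide by the smallest (0.02609 mol): C 1.402, H 2.400, O 1.000
Multiplying each by 5 gives whole numbers: C 7.01, H 12.00, O 5.00

C7H12O5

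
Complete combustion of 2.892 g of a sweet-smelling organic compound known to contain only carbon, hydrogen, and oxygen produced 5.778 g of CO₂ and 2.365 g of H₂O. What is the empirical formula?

mol C = 5.778 g CO₂ ÷ 44.009 g/mol = 0.13129 mol
mol H = 2 × 2.365 g H₂O ÷ 18.015 g/mol = 0.26256 mol
mass O = 2.892 − (1.5769 + 0.26466) = 1.0504 g → mol O = 1.0504 ÷ 15.999 = 0.065654 mol
Divide by the smallest (0.065654 mol): C 2.000, H 3.999, O 1.000

C2H4O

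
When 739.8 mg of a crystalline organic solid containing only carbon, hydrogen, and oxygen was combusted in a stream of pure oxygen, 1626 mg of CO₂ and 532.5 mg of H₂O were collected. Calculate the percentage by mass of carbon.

mol C = 1.626 g CO₂ ÷ 44.009 g/mol = 0.036947 mol
mol H = 2 × 0.5325 g H₂O ÷ 18.015 g/mol = 0.059117 mol
mass O = 0.7398 − (0.44377 + 0.059590) = 0.23644 g → mol O = 0.23644 ÷ 15.999 = 0.014778 mol
mass % C = 0.44377 g ÷ 0.7398 g × 100%

59.99%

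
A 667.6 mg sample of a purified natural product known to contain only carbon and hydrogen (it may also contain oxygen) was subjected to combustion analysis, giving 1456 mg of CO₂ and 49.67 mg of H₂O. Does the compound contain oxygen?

yes

mol C = 1.456 g CO₂ ÷ 44.009 g/mol = 0.033084 mol
mol H = 2 × 0.04967 g H₂O ÷ 18.015 g/mol = 0.0055143 mol
C and H account for only 0.40293 g of the 0.6676 g sample; the remaining 0.26467 g must be oxygen.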